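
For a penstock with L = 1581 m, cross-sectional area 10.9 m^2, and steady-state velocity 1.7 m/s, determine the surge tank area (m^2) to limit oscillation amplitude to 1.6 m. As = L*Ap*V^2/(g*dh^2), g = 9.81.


As = 1581 * 10.9 * 1.7^2 / (9.81 * 1.6^2) = 1983.1120 m^2


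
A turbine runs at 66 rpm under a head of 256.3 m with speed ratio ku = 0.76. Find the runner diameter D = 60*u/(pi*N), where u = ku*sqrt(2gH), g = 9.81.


u = 0.76 * sqrt(2*9.81*256.3) = 53.8936 m/s
D = 60 * 53.8936 / (pi * 66) = 15.5953 m


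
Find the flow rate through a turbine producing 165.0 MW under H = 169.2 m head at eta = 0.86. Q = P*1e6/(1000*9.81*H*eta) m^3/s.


Q = 165.0 * 1e6 / (1000 * 9.81 * 169.2 * 0.86) = 115.5889 m^3/s


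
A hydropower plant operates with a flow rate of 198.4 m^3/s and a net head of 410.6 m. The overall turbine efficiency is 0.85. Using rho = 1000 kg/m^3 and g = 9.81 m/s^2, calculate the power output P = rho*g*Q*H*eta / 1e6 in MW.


P = 1000 * 9.81 * 198.4 * 410.6 * 0.85 / 1e6 = 679.2796 MW


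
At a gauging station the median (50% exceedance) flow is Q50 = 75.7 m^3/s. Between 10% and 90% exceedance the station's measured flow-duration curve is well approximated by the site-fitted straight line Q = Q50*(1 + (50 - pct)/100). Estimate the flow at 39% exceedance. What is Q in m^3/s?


Q = 75.7 * (1 + (50 - 39)/100) = 84.0270 m^3/s


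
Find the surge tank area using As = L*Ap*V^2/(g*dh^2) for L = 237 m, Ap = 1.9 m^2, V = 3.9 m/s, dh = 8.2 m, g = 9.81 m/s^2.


As = 237 * 1.9 * 3.9^2 / (9.81 * 8.2^2) = 10.3833 m^2


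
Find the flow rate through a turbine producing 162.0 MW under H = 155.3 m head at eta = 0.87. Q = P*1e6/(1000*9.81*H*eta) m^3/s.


Q = 162.0 * 1e6 / (1000 * 9.81 * 155.3 * 0.87) = 122.2237 m^3/s


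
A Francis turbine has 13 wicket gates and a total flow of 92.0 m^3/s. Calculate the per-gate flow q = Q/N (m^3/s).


q = 92.0 / 13 = 7.0769 m^3/s


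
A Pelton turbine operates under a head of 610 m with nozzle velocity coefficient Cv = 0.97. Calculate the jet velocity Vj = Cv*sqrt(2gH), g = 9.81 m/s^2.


Vj = 0.97 * sqrt(2*9.81*610) = 106.1173 m/s


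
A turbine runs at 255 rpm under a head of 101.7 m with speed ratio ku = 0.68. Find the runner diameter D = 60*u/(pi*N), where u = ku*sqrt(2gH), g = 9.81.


u = 0.68 * sqrt(2*9.81*101.7) = 30.3752 m/s
D = 60 * 30.3752 / (pi * 255) = 2.2750 m


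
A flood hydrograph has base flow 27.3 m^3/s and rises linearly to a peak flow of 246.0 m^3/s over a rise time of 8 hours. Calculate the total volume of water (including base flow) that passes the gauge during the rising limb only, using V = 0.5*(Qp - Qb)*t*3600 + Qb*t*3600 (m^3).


V = 0.5*(246.0 - 27.3)*8*3600 + 27.3*8*3600 = 3.9355e+06 m^3


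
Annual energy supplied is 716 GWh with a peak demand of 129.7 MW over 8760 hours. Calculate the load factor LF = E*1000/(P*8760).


LF = 716 * 1000 / (129.7 * 8760) = 0.6302


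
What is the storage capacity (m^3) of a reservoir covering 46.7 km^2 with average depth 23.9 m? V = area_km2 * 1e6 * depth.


V = 46.7 * 1e6 * 23.9 = 1.1161e+09 m^3


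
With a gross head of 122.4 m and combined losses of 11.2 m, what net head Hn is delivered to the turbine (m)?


Hn = 122.4 - 11.2 = 111.2000 m


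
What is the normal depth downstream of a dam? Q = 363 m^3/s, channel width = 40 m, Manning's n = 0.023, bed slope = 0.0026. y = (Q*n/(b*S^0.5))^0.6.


y = (363 * 0.023 / (40 * 0.0026^0.5))^0.6 = 2.3294 m


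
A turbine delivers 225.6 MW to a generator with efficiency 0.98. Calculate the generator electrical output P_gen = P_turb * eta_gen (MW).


P_gen = 225.6 * 0.98 = 221.0880 MW


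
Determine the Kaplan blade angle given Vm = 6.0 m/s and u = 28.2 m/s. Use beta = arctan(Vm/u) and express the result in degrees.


beta = arctan(6.0 / 28.2) = 12.0115 degrees


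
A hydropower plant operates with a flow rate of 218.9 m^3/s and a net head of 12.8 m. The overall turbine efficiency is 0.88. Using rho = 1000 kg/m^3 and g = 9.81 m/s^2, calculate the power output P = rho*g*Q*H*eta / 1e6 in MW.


P = 1000 * 9.81 * 218.9 * 12.8 * 0.88 / 1e6 = 24.1884 MW


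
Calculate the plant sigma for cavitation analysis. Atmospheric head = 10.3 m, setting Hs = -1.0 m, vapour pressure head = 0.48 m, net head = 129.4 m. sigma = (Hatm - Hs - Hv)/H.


sigma = (10.3 - (-1.0) - 0.48) / 129.4 = 0.0836


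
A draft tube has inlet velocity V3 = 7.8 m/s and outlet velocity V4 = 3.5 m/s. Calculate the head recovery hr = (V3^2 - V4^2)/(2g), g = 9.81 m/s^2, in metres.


hr = (7.8^2 - 3.5^2) / (2*9.81) = 2.4766 m


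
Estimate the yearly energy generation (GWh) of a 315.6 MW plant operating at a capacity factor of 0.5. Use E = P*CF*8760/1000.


E = 315.6 * 0.5 * 8760 / 1000 = 1382.3280 GWh


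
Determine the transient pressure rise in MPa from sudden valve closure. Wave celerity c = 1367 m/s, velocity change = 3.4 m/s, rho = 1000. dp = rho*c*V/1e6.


dp = 1000 * 1367 * 3.4 / 1e6 = 4.6478 MPa


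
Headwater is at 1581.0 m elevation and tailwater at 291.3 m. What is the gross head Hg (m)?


Hg = 1581.0 - 291.3 = 1289.7000 m


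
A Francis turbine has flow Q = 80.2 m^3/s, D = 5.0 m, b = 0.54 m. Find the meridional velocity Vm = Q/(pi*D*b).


Vm = 80.2 / (pi * 5.0 * 0.54) = 9.4550 m/s


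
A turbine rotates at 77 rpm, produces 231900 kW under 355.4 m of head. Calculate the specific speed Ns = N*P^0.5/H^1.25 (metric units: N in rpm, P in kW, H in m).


Ns = 77 * 231900^0.5 / 355.4^1.25 = 24.0295


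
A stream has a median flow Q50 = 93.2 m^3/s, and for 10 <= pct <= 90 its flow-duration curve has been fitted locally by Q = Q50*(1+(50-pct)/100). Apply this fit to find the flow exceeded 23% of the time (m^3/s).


Q = 93.2 * (1 + (50 - 23)/100) = 118.3640 m^3/s


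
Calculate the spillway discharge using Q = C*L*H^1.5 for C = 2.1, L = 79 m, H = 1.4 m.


Q = 2.1 * 79 * 1.4^1.5 = 274.8137 m^3/s


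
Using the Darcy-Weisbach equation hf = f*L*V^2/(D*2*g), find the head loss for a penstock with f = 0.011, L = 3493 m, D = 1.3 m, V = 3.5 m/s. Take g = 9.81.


hf = 0.011 * 3493 * 3.5^2 / (1.3 * 2 * 9.81) = 18.4538 m


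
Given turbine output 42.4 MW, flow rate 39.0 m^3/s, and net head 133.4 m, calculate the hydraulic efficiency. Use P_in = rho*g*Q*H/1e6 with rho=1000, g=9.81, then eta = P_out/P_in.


P_in = 1000 * 9.81 * 39.0 * 133.4 / 1e6 = 51.0375 MW
eta = 42.4 / 51.0375 = 0.8308


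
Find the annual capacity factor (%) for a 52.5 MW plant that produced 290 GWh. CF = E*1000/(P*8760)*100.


CF = 290 * 1000 / (52.5 * 8760) * 100 = 63.0572 %


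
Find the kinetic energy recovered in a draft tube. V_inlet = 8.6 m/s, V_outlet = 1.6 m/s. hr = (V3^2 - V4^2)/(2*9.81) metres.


hr = (8.6^2 - 1.6^2) / (2*9.81) = 3.6391 m


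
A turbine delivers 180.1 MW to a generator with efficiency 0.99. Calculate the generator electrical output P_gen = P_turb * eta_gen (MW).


P_gen = 180.1 * 0.99 = 178.2990 MW


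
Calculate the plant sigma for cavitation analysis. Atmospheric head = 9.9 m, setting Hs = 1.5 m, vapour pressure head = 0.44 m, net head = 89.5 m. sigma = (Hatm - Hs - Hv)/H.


sigma = (9.9 - 1.5 - 0.44) / 89.5 = 0.0889


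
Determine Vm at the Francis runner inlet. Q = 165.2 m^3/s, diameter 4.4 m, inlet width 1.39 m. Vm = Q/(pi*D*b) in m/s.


Vm = 165.2 / (pi * 4.4 * 1.39) = 8.5979 m/s


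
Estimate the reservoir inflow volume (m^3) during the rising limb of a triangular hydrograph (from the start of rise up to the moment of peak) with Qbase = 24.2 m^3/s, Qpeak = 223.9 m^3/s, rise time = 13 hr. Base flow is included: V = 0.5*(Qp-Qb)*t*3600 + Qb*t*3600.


V = 0.5*(223.9 - 24.2)*13*3600 + 24.2*13*3600 = 5.8055e+06 m^3


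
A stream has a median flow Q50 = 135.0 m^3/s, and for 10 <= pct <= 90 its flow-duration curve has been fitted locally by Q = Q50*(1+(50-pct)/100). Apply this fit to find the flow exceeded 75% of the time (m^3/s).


Q = 135.0 * (1 + (50 - 75)/100) = 101.2500 m^3/s


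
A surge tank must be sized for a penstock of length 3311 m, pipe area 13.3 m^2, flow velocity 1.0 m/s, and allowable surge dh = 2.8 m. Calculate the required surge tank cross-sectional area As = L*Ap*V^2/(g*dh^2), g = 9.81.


As = 3311 * 13.3 * 1.0^2 / (9.81 * 2.8^2) = 572.5663 m^2


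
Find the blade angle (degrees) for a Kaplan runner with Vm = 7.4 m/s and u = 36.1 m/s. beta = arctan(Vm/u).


beta = arctan(7.4 / 36.1) = 11.5844 degrees


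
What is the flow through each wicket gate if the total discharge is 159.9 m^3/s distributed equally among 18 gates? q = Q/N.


q = 159.9 / 18 = 8.8833 m^3/s


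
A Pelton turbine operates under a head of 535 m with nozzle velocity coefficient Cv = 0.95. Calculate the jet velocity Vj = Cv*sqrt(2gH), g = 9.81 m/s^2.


Vj = 0.95 * sqrt(2*9.81*535) = 97.3307 m/s


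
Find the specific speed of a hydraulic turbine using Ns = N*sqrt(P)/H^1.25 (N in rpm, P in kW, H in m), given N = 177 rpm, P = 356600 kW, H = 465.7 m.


Ns = 177 * 356600^0.5 / 465.7^1.25 = 48.8575


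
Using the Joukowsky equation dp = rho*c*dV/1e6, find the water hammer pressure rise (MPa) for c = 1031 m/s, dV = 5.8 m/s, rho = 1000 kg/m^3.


dp = 1000 * 1031 * 5.8 / 1e6 = 5.9798 MPa


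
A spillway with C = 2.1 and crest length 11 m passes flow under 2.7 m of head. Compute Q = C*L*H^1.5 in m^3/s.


Q = 2.1 * 11 * 2.7^1.5 = 102.4844 m^3/s


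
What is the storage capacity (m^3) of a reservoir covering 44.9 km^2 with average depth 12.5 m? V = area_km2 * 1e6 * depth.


V = 44.9 * 1e6 * 12.5 = 5.6125e+08 m^3


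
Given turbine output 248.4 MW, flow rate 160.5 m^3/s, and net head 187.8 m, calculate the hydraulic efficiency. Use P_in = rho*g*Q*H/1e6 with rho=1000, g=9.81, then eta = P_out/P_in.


P_in = 1000 * 9.81 * 160.5 * 187.8 / 1e6 = 295.6920 MW
eta = 248.4 / 295.6920 = 0.8401


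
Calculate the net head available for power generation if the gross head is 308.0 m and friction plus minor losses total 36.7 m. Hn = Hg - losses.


Hn = 308.0 - 36.7 = 271.3000 m


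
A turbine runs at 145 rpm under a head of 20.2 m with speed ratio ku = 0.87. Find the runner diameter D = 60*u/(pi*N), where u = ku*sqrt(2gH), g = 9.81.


u = 0.87 * sqrt(2*9.81*20.2) = 17.3199 m/s
D = 60 * 17.3199 / (pi * 145) = 2.2813 m


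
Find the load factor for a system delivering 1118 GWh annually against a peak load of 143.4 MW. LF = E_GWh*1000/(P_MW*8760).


LF = 1118 * 1000 / (143.4 * 8760) = 0.8900


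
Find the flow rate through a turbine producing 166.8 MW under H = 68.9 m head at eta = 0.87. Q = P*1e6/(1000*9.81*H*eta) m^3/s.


Q = 166.8 * 1e6 / (1000 * 9.81 * 68.9 * 0.87) = 283.6538 m^3/s


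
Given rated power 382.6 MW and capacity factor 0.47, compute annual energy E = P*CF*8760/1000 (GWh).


E = 382.6 * 0.47 * 8760 / 1000 = 1575.2407 GWh


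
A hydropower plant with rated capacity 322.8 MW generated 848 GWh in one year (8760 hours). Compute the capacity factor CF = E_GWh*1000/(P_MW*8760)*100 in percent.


CF = 848 * 1000 / (322.8 * 8760) * 100 = 29.9887 %


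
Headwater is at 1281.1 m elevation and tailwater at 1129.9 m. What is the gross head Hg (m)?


Hg = 1281.1 - 1129.9 = 151.2000 m


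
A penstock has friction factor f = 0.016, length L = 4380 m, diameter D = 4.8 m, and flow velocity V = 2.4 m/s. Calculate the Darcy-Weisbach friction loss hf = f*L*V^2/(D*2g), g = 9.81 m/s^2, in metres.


hf = 0.016 * 4380 * 2.4^2 / (4.8 * 2 * 9.81) = 4.2862 m


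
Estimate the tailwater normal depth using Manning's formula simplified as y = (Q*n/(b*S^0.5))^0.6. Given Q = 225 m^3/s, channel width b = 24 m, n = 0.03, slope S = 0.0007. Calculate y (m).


y = (225 * 0.03 / (24 * 0.0007^0.5))^0.6 = 4.1298 m


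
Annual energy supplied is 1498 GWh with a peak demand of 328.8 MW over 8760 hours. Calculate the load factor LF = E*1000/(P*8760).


LF = 1498 * 1000 / (328.8 * 8760) = 0.5201


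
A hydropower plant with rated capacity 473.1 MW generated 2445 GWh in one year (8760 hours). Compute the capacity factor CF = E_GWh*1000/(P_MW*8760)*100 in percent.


CF = 2445 * 1000 / (473.1 * 8760) * 100 = 58.9959 %


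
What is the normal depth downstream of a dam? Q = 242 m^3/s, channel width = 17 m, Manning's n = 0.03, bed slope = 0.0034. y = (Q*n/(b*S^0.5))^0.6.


y = (242 * 0.03 / (17 * 0.0034^0.5))^0.6 = 3.3025 m


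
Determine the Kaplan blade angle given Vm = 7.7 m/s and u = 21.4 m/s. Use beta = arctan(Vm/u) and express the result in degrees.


beta = arctan(7.7 / 21.4) = 19.7894 degrees


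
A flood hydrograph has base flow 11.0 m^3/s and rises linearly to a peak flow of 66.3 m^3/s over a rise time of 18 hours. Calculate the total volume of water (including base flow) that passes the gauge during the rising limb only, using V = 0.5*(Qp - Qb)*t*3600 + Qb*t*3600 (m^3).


V = 0.5*(66.3 - 11.0)*18*3600 + 11.0*18*3600 = 2.5045e+06 m^3


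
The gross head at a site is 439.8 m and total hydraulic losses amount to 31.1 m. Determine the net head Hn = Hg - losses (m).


Hn = 439.8 - 31.1 = 408.7000 m


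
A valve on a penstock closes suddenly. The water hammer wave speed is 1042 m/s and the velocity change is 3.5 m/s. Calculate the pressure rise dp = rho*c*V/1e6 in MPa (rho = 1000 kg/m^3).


dp = 1000 * 1042 * 3.5 / 1e6 = 3.6470 MPa


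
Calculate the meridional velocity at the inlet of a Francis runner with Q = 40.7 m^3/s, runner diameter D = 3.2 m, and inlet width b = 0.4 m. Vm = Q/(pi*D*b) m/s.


Vm = 40.7 / (pi * 3.2 * 0.4) = 10.1213 m/s


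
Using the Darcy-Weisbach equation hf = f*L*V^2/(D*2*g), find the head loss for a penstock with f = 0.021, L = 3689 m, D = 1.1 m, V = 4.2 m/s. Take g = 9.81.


hf = 0.021 * 3689 * 4.2^2 / (1.1 * 2 * 9.81) = 63.3191 m


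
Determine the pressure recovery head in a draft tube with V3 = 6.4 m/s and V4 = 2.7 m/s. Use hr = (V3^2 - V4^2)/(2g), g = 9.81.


hr = (6.4^2 - 2.7^2) / (2*9.81) = 1.7161 m


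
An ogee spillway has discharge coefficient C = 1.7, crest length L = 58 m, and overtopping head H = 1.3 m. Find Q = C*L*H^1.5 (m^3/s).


Q = 1.7 * 58 * 1.3^1.5 = 146.1477 m^3/s


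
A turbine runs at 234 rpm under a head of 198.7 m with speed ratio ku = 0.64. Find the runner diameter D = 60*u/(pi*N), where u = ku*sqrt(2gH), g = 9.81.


u = 0.64 * sqrt(2*9.81*198.7) = 39.9603 m/s
D = 60 * 39.9603 / (pi * 234) = 3.2615 m


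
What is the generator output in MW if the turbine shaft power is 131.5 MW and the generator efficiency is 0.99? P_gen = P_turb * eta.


P_gen = 131.5 * 0.99 = 130.1850 MW


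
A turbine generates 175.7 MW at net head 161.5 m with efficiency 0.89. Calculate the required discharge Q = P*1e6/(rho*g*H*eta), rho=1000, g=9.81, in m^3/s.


Q = 175.7 * 1e6 / (1000 * 9.81 * 161.5 * 0.89) = 124.6064 m^3/s


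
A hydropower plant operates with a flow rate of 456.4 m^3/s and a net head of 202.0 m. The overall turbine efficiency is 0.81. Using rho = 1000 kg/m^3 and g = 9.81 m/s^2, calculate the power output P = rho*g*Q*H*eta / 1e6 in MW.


P = 1000 * 9.81 * 456.4 * 202.0 * 0.81 / 1e6 = 732.5732 MW


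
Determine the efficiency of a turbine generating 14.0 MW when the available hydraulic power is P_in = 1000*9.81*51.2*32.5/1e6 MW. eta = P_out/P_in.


P_in = 1000 * 9.81 * 51.2 * 32.5 / 1e6 = 16.3238 MW
eta = 14.0 / 16.3238 = 0.8576


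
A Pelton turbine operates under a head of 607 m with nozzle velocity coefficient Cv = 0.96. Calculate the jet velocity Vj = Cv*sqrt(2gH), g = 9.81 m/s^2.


Vj = 0.96 * sqrt(2*9.81*607) = 104.7647 m/s


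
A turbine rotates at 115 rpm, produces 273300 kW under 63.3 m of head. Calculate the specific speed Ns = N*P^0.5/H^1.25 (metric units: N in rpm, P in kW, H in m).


Ns = 115 * 273300^0.5 / 63.3^1.25 = 336.7154


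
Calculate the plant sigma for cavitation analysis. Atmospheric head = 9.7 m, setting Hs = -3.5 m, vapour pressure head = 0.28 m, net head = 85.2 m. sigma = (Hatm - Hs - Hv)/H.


sigma = (9.7 - (-3.5) - 0.28) / 85.2 = 0.1516


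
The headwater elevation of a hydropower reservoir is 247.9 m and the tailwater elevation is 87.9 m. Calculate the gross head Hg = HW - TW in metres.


Hg = 247.9 - 87.9 = 160.0000 m


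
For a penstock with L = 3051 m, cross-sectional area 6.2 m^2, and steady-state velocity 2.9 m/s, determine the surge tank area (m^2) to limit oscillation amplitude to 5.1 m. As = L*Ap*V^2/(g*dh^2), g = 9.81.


As = 3051 * 6.2 * 2.9^2 / (9.81 * 5.1^2) = 623.4771 m^2


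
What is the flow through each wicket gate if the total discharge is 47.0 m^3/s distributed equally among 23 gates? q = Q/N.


q = 47.0 / 23 = 2.0435 m^3/s


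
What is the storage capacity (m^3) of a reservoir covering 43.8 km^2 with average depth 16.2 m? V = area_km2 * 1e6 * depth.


V = 43.8 * 1e6 * 16.2 = 7.0956e+08 m^3


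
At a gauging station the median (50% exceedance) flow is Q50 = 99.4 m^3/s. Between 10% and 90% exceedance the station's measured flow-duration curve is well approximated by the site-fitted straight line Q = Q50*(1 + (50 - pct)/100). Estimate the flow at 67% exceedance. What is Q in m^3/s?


Q = 99.4 * (1 + (50 - 67)/100) = 82.5020 m^3/s


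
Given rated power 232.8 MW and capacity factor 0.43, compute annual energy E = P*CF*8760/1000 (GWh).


E = 232.8 * 0.43 * 8760 / 1000 = 876.9110 GWh


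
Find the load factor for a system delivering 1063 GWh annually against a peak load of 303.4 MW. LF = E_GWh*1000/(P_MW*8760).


LF = 1063 * 1000 / (303.4 * 8760) = 0.4000


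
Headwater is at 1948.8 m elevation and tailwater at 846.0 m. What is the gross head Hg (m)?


Hg = 1948.8 - 846.0 = 1102.8000 m


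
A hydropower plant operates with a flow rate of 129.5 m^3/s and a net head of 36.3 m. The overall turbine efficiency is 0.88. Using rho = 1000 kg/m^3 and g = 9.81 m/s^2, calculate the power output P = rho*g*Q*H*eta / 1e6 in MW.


P = 1000 * 9.81 * 129.5 * 36.3 * 0.88 / 1e6 = 40.5815 MW


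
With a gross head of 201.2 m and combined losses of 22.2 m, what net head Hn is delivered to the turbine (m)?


Hn = 201.2 - 22.2 = 179.0000 m


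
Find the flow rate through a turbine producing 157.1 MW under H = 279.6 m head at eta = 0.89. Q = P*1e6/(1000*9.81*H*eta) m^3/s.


Q = 157.1 * 1e6 / (1000 * 9.81 * 279.6 * 0.89) = 64.3547 m^3/s


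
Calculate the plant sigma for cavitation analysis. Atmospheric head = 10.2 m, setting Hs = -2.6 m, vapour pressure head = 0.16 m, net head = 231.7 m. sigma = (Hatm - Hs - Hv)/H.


sigma = (10.2 - (-2.6) - 0.16) / 231.7 = 0.0546


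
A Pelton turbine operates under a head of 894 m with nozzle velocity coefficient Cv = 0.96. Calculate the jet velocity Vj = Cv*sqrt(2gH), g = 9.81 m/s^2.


Vj = 0.96 * sqrt(2*9.81*894) = 127.1421 m/s


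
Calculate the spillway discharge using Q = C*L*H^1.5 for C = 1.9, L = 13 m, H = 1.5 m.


Q = 1.9 * 13 * 1.5^1.5 = 45.3768 m^3/s


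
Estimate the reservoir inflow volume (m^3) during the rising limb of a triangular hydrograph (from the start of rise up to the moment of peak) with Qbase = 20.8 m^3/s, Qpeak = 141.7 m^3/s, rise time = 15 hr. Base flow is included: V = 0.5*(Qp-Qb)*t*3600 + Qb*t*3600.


V = 0.5*(141.7 - 20.8)*15*3600 + 20.8*15*3600 = 4.3875e+06 m^3


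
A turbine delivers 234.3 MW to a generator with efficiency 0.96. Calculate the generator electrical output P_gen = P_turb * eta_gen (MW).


P_gen = 234.3 * 0.96 = 224.9280 MW


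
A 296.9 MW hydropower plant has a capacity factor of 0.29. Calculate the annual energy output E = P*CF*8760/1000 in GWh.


E = 296.9 * 0.29 * 8760 / 1000 = 754.2448 GWh


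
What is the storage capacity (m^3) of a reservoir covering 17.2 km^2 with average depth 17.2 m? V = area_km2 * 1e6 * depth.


V = 17.2 * 1e6 * 17.2 = 2.9584e+08 m^3


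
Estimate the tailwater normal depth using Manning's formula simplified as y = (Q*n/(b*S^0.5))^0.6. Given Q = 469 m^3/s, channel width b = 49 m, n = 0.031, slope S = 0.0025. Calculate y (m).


y = (469 * 0.031 / (49 * 0.0025^0.5))^0.6 = 2.9109 m


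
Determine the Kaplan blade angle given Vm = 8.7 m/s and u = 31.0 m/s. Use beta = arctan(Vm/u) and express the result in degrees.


beta = arctan(8.7 / 31.0) = 15.6765 degrees


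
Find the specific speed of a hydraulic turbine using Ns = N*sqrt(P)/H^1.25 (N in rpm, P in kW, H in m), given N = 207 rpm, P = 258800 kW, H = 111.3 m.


Ns = 207 * 258800^0.5 / 111.3^1.25 = 291.2953


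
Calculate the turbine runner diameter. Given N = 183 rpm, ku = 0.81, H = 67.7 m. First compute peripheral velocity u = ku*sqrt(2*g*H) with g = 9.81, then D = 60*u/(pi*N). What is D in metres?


u = 0.81 * sqrt(2*9.81*67.7) = 29.5208 m/s
D = 60 * 29.5208 / (pi * 183) = 3.0809 m


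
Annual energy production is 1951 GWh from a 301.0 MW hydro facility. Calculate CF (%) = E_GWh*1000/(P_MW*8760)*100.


CF = 1951 * 1000 / (301.0 * 8760) * 100 = 73.9923 %


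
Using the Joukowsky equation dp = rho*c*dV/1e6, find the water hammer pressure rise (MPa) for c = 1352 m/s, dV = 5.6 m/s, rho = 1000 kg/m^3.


dp = 1000 * 1352 * 5.6 / 1e6 = 7.5712 MPa


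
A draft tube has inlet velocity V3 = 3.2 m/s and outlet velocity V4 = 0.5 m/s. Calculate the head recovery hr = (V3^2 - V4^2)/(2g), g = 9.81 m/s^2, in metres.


hr = (3.2^2 - 0.5^2) / (2*9.81) = 0.5092 m


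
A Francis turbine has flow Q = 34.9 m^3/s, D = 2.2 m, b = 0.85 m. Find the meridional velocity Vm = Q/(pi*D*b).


Vm = 34.9 / (pi * 2.2 * 0.85) = 5.9406 m/s


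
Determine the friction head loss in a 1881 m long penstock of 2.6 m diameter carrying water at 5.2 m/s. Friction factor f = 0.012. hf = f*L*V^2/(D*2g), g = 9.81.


hf = 0.012 * 1881 * 5.2^2 / (2.6 * 2 * 9.81) = 11.9648 m


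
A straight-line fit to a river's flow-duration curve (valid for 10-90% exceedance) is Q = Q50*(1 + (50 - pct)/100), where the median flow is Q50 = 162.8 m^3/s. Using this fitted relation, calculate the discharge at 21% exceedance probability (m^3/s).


Q = 162.8 * (1 + (50 - 21)/100) = 210.0120 m^3/s


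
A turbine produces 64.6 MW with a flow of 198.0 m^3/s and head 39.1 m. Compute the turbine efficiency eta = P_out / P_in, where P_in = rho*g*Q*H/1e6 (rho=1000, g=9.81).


P_in = 1000 * 9.81 * 198.0 * 39.1 / 1e6 = 75.9471 MW
eta = 64.6 / 75.9471 = 0.8506


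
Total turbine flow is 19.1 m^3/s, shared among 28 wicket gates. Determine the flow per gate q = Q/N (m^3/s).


q = 19.1 / 28 = 0.6821 m^3/s


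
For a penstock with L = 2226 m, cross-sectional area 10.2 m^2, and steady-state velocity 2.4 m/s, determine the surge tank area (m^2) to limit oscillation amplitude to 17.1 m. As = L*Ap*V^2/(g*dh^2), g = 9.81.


As = 2226 * 10.2 * 2.4^2 / (9.81 * 17.1^2) = 45.5918 m^2


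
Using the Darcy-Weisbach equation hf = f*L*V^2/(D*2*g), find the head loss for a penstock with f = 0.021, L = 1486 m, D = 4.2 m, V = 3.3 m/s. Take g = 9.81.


hf = 0.021 * 1486 * 3.3^2 / (4.2 * 2 * 9.81) = 4.1240 m


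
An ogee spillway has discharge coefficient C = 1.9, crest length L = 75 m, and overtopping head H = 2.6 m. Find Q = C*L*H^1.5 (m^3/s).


Q = 1.9 * 75 * 2.6^1.5 = 597.4133 m^3/s


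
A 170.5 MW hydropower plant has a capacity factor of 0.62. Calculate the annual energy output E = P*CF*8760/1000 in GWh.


E = 170.5 * 0.62 * 8760 / 1000 = 926.0196 GWh


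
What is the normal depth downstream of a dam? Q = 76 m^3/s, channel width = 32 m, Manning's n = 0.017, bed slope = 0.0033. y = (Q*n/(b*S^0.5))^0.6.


y = (76 * 0.017 / (32 * 0.0033^0.5))^0.6 = 0.8093 m


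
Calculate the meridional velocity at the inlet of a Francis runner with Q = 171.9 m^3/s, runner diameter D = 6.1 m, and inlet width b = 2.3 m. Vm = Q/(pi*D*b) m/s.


Vm = 171.9 / (pi * 6.1 * 2.3) = 3.9000 m/s


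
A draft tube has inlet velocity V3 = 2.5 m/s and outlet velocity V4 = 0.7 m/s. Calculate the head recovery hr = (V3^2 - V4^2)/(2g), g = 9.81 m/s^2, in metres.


hr = (2.5^2 - 0.7^2) / (2*9.81) = 0.2936 m


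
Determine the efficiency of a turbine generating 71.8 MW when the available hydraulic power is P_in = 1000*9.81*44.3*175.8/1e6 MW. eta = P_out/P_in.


P_in = 1000 * 9.81 * 44.3 * 175.8 / 1e6 = 76.3997 MW
eta = 71.8 / 76.3997 = 0.9398


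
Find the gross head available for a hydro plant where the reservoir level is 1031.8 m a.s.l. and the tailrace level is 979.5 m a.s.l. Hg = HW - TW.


Hg = 1031.8 - 979.5 = 52.3000 m


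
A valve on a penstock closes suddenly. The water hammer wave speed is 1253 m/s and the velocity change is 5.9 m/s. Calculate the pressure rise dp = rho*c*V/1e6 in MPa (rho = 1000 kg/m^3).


dp = 1000 * 1253 * 5.9 / 1e6 = 7.3927 MPa


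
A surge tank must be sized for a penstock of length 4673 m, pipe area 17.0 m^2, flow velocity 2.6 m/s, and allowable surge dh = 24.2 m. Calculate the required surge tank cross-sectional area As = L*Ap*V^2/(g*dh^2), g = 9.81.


As = 4673 * 17.0 * 2.6^2 / (9.81 * 24.2^2) = 93.4742 m^2


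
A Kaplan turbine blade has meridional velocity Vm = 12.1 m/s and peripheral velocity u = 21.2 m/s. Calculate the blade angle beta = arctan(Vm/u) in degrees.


beta = arctan(12.1 / 21.2) = 29.7158 degrees


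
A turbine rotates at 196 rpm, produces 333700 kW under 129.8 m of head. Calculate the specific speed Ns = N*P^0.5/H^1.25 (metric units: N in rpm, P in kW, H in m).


Ns = 196 * 333700^0.5 / 129.8^1.25 = 258.4287


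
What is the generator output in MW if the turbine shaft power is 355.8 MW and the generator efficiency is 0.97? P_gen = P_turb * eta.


P_gen = 355.8 * 0.97 = 345.1260 MW


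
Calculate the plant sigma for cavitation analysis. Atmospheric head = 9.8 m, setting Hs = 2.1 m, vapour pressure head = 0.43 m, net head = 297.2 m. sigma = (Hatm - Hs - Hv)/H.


sigma = (9.8 - 2.1 - 0.43) / 297.2 = 0.0245


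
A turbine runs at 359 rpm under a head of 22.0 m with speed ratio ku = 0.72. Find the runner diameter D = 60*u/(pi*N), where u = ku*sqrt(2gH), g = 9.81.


u = 0.72 * sqrt(2*9.81*22.0) = 14.9587 m/s
D = 60 * 14.9587 / (pi * 359) = 0.7958 m


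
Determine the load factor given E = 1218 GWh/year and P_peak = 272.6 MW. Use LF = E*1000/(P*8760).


LF = 1218 * 1000 / (272.6 * 8760) = 0.5101


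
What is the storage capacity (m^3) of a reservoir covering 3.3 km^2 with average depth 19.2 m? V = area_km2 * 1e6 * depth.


V = 3.3 * 1e6 * 19.2 = 6.3360e+07 m^3


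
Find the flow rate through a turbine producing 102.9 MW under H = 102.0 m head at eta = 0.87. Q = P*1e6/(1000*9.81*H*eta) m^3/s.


Q = 102.9 * 1e6 / (1000 * 9.81 * 102.0 * 0.87) = 118.2026 m^3/s


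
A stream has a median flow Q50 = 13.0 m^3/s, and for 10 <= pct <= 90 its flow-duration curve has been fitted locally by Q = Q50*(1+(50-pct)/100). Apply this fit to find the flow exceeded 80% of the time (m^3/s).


Q = 13.0 * (1 + (50 - 80)/100) = 9.1000 m^3/s


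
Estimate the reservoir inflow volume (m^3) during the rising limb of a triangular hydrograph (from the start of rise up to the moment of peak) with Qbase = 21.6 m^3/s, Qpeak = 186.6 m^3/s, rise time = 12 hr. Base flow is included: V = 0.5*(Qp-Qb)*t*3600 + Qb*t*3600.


V = 0.5*(186.6 - 21.6)*12*3600 + 21.6*12*3600 = 4.4971e+06 m^3


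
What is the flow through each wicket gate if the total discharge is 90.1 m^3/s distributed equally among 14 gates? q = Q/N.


q = 90.1 / 14 = 6.4357 m^3/s


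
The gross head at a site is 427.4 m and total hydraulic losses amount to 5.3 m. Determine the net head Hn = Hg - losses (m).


Hn = 427.4 - 5.3 = 422.1000 m


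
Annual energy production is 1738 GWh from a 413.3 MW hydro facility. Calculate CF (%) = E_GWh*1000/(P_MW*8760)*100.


CF = 1738 * 1000 / (413.3 * 8760) * 100 = 48.0043 %


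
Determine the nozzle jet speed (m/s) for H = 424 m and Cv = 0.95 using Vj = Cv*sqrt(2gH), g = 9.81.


Vj = 0.95 * sqrt(2*9.81*424) = 86.6475 m/s


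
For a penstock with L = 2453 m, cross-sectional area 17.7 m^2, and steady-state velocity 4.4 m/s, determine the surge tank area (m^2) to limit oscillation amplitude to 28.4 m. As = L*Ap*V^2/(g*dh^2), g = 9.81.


As = 2453 * 17.7 * 4.4^2 / (9.81 * 28.4^2) = 106.2357 m^2


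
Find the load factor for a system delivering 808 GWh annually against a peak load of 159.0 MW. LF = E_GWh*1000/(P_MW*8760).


LF = 808 * 1000 / (159.0 * 8760) = 0.5801


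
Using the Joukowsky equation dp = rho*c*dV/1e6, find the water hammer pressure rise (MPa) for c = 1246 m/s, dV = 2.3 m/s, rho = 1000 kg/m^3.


dp = 1000 * 1246 * 2.3 / 1e6 = 2.8658 MPa


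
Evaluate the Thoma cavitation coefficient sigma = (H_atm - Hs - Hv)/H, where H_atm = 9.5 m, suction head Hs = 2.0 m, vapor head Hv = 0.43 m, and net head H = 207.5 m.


sigma = (9.5 - 2.0 - 0.43) / 207.5 = 0.0341


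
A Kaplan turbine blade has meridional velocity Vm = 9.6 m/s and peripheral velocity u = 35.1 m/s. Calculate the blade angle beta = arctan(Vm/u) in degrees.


beta = arctan(9.6 / 35.1) = 15.2965 degrees


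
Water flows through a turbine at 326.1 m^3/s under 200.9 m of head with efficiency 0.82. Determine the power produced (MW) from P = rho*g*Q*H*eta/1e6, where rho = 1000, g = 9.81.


P = 1000 * 9.81 * 326.1 * 200.9 * 0.82 / 1e6 = 527.0036 MW


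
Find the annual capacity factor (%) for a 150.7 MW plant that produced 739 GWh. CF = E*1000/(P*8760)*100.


CF = 739 * 1000 / (150.7 * 8760) * 100 = 55.9793 %


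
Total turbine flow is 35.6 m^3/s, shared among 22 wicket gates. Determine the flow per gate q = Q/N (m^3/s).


q = 35.6 / 22 = 1.6182 m^3/s


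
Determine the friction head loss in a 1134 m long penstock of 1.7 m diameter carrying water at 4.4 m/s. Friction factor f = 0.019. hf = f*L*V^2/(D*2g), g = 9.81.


hf = 0.019 * 1134 * 4.4^2 / (1.7 * 2 * 9.81) = 12.5062 m


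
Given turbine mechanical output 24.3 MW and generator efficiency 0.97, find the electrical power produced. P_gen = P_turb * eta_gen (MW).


P_gen = 24.3 * 0.97 = 23.5710 MW


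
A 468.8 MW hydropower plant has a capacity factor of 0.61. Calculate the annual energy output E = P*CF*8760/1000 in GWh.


E = 468.8 * 0.61 * 8760 / 1000 = 2505.0797 GWh


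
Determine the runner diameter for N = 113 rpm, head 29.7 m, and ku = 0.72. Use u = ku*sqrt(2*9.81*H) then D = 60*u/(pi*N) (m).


u = 0.72 * sqrt(2*9.81*29.7) = 17.3804 m/s
D = 60 * 17.3804 / (pi * 113) = 2.9375 m


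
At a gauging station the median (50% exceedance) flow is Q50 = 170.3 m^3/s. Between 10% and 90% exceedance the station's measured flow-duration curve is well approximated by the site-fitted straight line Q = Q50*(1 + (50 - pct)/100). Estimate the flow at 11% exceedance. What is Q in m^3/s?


Q = 170.3 * (1 + (50 - 11)/100) = 236.7170 m^3/s


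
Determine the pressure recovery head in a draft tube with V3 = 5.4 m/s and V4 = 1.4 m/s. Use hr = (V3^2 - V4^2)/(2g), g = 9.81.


hr = (5.4^2 - 1.4^2) / (2*9.81) = 1.3863 m


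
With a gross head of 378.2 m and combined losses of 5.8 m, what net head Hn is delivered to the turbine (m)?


Hn = 378.2 - 5.8 = 372.4000 m


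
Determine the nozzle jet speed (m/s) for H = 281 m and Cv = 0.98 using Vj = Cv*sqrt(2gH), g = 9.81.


Vj = 0.98 * sqrt(2*9.81*281) = 72.7660 m/s


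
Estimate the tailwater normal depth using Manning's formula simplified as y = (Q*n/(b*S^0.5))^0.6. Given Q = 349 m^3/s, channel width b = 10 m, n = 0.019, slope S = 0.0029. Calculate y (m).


y = (349 * 0.019 / (10 * 0.0029^0.5))^0.6 = 4.5105 m


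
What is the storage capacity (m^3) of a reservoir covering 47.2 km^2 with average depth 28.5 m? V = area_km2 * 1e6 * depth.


V = 47.2 * 1e6 * 28.5 = 1.3452e+09 m^3


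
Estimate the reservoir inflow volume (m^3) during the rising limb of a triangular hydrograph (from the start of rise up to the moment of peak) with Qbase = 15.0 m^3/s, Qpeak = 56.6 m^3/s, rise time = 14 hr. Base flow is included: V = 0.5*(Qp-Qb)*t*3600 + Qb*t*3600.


V = 0.5*(56.6 - 15.0)*14*3600 + 15.0*14*3600 = 1.8043e+06 m^3


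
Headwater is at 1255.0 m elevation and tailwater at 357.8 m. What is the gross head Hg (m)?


Hg = 1255.0 - 357.8 = 897.2000 m


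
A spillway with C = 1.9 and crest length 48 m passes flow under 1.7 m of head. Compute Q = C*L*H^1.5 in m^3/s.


Q = 1.9 * 48 * 1.7^1.5 = 202.1474 m^3/s


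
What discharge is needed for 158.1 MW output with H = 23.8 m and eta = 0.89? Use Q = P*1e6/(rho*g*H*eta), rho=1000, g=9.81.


Q = 158.1 * 1e6 / (1000 * 9.81 * 23.8 * 0.89) = 760.8445 m^3/s


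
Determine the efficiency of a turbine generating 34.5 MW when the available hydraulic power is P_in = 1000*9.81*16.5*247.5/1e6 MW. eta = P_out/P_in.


P_in = 1000 * 9.81 * 16.5 * 247.5 / 1e6 = 40.0616 MW
eta = 34.5 / 40.0616 = 0.8612


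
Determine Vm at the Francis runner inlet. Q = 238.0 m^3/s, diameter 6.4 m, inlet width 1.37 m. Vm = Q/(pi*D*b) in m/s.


Vm = 238.0 / (pi * 6.4 * 1.37) = 8.6403 m/s


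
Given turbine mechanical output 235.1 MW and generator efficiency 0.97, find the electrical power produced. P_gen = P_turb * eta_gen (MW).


P_gen = 235.1 * 0.97 = 228.0470 MW


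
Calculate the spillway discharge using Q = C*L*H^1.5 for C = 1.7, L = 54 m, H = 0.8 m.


Q = 1.7 * 54 * 0.8^1.5 = 65.6867 m^3/s


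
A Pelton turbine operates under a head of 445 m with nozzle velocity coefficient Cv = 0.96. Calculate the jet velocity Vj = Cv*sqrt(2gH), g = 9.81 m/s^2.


Vj = 0.96 * sqrt(2*9.81*445) = 89.7017 m/s


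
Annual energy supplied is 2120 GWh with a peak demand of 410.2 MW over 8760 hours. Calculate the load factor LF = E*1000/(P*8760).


LF = 2120 * 1000 / (410.2 * 8760) = 0.5900


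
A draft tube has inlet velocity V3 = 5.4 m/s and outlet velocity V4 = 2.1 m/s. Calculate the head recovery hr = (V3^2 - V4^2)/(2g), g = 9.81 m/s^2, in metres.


hr = (5.4^2 - 2.1^2) / (2*9.81) = 1.2615 m


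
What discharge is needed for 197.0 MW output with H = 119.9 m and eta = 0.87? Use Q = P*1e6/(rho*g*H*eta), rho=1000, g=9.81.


Q = 197.0 * 1e6 / (1000 * 9.81 * 119.9 * 0.87) = 192.5124 m^3/s


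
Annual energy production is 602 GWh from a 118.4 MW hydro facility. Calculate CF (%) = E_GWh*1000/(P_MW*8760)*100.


CF = 602 * 1000 / (118.4 * 8760) * 100 = 58.0418 %


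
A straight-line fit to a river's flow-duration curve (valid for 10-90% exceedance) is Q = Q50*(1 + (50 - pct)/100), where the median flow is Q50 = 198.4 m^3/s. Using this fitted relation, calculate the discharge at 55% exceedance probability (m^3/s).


Q = 198.4 * (1 + (50 - 55)/100) = 188.4800 m^3/s


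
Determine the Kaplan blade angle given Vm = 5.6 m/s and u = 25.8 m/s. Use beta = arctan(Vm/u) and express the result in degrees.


beta = arctan(5.6 / 25.8) = 12.2463 degrees


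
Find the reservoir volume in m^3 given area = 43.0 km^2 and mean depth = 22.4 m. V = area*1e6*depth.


V = 43.0 * 1e6 * 22.4 = 9.6320e+08 m^3


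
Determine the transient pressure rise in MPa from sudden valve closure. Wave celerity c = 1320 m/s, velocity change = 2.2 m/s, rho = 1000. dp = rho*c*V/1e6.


dp = 1000 * 1320 * 2.2 / 1e6 = 2.9040 MPa


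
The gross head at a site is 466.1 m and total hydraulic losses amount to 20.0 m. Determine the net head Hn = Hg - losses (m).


Hn = 466.1 - 20.0 = 446.1000 m


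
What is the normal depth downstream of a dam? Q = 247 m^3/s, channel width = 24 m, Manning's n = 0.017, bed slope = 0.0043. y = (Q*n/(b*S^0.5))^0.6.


y = (247 * 0.017 / (24 * 0.0043^0.5))^0.6 = 1.8019 m


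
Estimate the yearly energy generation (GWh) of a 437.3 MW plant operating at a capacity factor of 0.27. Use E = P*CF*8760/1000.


E = 437.3 * 0.27 * 8760 / 1000 = 1034.3020 GWh


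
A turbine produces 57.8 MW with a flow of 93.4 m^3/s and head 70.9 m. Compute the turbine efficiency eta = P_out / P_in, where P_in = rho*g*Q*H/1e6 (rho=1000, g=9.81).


P_in = 1000 * 9.81 * 93.4 * 70.9 / 1e6 = 64.9624 MW
eta = 57.8 / 64.9624 = 0.8897


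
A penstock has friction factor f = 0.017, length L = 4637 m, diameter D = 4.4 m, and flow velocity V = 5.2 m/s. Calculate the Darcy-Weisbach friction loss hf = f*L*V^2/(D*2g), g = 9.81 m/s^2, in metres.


hf = 0.017 * 4637 * 5.2^2 / (4.4 * 2 * 9.81) = 24.6911 m


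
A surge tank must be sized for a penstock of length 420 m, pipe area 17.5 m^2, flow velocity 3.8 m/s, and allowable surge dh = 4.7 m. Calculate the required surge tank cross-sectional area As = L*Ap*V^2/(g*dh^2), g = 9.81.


As = 420 * 17.5 * 3.8^2 / (9.81 * 4.7^2) = 489.7673 m^2


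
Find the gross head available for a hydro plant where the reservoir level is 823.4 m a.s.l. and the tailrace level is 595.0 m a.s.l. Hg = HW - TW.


Hg = 823.4 - 595.0 = 228.4000 m


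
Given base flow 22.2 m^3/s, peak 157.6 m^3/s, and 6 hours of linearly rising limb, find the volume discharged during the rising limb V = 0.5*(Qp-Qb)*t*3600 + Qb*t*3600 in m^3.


V = 0.5*(157.6 - 22.2)*6*3600 + 22.2*6*3600 = 1.9418e+06 m^3


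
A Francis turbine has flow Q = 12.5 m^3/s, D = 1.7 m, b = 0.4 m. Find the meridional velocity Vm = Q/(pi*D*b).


Vm = 12.5 / (pi * 1.7 * 0.4) = 5.8513 m/s


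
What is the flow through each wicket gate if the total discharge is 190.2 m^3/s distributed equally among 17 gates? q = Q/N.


q = 190.2 / 17 = 11.1882 m^3/s


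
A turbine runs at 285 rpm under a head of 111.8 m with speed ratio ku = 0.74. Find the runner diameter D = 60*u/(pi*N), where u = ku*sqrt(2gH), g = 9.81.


u = 0.74 * sqrt(2*9.81*111.8) = 34.6579 m/s
D = 60 * 34.6579 / (pi * 285) = 2.3225 m


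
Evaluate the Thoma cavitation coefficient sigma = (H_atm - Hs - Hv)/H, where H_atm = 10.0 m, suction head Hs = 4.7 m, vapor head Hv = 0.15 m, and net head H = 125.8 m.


sigma = (10.0 - 4.7 - 0.15) / 125.8 = 0.0409


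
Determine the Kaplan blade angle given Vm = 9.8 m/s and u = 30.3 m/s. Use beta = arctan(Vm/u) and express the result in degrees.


beta = arctan(9.8 / 30.3) = 17.9229 degrees


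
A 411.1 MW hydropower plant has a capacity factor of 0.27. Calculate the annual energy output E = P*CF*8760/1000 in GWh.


E = 411.1 * 0.27 * 8760 / 1000 = 972.3337 GWh


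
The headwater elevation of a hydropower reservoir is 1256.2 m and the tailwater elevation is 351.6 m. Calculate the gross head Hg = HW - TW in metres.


Hg = 1256.2 - 351.6 = 904.6000 m


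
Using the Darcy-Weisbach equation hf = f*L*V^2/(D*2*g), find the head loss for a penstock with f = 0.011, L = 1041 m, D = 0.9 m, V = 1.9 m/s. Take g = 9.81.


hf = 0.011 * 1041 * 1.9^2 / (0.9 * 2 * 9.81) = 2.3410 m


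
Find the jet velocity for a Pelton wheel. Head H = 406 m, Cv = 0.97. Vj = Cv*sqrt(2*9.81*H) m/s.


Vj = 0.97 * sqrt(2*9.81*406) = 86.5734 m/s


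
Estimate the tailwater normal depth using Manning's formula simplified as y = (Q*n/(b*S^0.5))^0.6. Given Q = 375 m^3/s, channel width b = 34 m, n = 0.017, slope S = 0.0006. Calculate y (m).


y = (375 * 0.017 / (34 * 0.0006^0.5))^0.6 = 3.3912 m


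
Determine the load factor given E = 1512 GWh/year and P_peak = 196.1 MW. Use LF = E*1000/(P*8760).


LF = 1512 * 1000 / (196.1 * 8760) = 0.8802


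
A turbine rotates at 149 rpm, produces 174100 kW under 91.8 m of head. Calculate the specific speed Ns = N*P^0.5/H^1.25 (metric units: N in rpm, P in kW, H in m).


Ns = 149 * 174100^0.5 / 91.8^1.25 = 218.7924


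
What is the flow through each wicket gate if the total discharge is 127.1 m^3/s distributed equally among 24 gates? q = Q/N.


q = 127.1 / 24 = 5.2958 m^3/s


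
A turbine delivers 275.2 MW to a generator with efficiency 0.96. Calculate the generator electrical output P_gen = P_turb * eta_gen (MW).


P_gen = 275.2 * 0.96 = 264.1920 MW
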